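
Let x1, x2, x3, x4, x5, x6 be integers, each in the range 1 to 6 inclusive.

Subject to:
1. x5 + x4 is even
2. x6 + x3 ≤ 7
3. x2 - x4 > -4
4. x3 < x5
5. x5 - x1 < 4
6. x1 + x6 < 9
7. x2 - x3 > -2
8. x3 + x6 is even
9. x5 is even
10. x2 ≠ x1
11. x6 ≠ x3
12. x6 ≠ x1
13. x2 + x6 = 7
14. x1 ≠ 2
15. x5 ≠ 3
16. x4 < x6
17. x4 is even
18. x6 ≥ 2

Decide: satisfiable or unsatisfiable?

Satisfiable

Take x1 = 1, x2 = 2, x3 = 1, x4 = 4, x5 = 4, x6 = 5. Then constraint 2: x6 + x3 = 6; constraint 3: x2 - x4 = -2; constraint 5: x5 - x1 = 3, and every other listed constraint is also met.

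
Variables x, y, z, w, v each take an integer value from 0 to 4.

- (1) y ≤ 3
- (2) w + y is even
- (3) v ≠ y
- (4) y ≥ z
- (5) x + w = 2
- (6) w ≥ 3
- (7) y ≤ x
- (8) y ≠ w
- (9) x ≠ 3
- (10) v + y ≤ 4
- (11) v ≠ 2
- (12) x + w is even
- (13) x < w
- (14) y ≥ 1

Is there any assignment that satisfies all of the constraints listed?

From constraints 7 and 14: x ≥ y ≥ 1. From constraint 6: w ≥ 3. Hence x + w ≥ 4. But constraint 5 requires x + w = 2, and 2 < 4. Contradiction.

Unsatisfiable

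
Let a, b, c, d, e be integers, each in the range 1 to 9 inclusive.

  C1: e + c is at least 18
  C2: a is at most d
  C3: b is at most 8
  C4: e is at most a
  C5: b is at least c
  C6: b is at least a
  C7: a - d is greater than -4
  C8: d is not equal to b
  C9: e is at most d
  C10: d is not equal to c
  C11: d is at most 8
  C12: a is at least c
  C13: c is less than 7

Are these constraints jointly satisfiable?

Unsatisfiable

From constraints 9 and 11: e ≤ d ≤ 8. From constraints 3 and 5: c ≤ b ≤ 8. Hence e + c ≤ 16. But constraint 1 requires e + c ≥ 18, and 18 > 16. Contradiction.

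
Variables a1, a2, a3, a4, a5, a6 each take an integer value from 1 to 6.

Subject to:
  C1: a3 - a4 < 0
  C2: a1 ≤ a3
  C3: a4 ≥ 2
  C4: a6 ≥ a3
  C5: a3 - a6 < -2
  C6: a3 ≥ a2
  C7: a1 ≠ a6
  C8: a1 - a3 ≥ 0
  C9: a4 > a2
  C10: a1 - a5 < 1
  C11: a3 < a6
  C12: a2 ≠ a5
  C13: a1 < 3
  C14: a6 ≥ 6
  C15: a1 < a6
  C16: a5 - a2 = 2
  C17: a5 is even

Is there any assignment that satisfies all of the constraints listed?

Satisfiable

Try a1 = 2, a2 = 2, a3 = 2, a4 = 3, a5 = 4, a6 = 6.
Check constraint 1: a3 - a4 = -1; constraint 5: a3 - a6 = -4; constraint 8: a1 - a3 = 0. The remaining constraints are straightforward to verify.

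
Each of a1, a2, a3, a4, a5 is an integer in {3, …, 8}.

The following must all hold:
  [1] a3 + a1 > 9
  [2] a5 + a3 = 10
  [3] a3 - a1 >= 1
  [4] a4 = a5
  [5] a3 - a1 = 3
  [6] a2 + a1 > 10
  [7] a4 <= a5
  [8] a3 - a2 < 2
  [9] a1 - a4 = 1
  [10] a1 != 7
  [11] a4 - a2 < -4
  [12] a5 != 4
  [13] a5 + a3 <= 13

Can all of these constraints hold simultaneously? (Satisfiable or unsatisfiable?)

Take a1 = 4, a2 = 8, a3 = 7, a4 = 3, a5 = 3. Then constraint 1: a3 + a1 = 11; constraint 2: a5 + a3 = 10, and every other listed constraint is also met.

Satisfiable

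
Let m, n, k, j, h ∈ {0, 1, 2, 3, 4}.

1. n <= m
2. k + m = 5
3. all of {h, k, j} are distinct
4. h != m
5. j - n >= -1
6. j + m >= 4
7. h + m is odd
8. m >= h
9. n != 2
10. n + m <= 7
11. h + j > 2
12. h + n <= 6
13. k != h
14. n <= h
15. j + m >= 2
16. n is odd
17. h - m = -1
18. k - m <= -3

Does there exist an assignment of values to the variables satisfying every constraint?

One satisfying assignment is m = 4, n = 1, k = 1, j = 0, h = 3.
For the less obvious constraints — constraint 2: k + m = 5; constraint 5: j - n = -1; constraint 6: j + m = 4 — and the others hold by inspection.

Satisfiable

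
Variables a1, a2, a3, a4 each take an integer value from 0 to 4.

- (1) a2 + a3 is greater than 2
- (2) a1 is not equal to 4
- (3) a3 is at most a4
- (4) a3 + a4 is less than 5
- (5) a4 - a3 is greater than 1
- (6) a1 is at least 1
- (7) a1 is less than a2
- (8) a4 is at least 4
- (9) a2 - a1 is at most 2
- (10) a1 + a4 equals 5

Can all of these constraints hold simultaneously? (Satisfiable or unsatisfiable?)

Try a1 = 1, a2 = 3, a3 = 0, a4 = 4.
Check constraint 1: a2 + a3 = 3; constraint 4: a3 + a4 = 4. The remaining constraints are straightforward to verify.

Satisfiable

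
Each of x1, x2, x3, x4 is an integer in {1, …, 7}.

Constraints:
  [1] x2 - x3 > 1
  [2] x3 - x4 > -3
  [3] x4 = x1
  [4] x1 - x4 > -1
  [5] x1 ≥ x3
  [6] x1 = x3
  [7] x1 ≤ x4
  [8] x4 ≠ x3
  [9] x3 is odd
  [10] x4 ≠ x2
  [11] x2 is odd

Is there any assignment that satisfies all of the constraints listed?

From constraints 3 and 6, x4 = x1 = x3, so x4 = x3. But constraint 8 says x4 ≠ x3. Contradiction.

Unsatisfiable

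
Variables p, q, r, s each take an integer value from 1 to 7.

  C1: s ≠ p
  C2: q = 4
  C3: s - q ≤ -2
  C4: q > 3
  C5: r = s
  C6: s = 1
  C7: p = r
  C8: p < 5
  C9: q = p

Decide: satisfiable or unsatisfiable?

Unsatisfiable

Constraint 2 fixes q = 4 and constraint 6 fixes s = 1. Constraints 5, 7, and 9 give q = p = r = s, so q = s. But 4 ≠ 1 — contradiction.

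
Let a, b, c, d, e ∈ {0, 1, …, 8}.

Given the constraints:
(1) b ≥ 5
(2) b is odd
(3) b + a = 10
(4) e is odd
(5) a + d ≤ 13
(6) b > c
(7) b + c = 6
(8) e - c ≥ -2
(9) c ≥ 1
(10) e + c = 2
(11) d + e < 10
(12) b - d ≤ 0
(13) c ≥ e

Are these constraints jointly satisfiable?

Satisfiable

Setting (a, b, c, d, e) = (5, 5, 1, 8, 1) satisfies everything: constraint 3: b + a = 10; constraint 5: a + d = 13, and the others follow.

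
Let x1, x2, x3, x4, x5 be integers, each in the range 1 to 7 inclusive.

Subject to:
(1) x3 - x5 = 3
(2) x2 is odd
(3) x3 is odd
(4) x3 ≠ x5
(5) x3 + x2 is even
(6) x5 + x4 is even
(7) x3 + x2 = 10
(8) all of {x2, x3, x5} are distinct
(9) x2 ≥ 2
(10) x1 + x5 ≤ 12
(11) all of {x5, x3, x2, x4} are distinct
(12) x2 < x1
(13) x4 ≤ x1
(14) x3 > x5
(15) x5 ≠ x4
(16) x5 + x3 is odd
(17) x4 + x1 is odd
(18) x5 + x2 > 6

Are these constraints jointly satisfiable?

Satisfiable

Setting (x1, x2, x3, x4, x5) = (7, 3, 7, 2, 4) satisfies everything: constraint 1: x3 - x5 = 3; constraint 7: x3 + x2 = 10, and the others follow.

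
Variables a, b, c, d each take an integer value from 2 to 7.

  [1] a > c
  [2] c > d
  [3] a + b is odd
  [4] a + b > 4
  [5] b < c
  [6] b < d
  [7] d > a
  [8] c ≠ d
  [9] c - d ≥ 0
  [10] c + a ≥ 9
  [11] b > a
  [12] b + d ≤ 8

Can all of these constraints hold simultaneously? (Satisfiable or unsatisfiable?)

Constraints 1, 2, 6, and 11 give a < b, b < d, d < c, c < a. Chaining: a < b < d < c < a, which forces a < a — impossible.

Unsatisfiable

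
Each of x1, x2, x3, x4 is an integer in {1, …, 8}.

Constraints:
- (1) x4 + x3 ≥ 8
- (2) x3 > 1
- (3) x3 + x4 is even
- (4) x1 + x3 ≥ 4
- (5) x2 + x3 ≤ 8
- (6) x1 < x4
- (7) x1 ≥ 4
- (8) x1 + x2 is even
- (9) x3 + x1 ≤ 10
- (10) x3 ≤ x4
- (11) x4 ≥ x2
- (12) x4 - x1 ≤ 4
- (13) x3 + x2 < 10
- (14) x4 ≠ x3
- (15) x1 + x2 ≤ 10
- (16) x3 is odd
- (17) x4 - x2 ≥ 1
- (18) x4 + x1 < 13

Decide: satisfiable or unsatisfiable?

The assignment x1 = 4, x2 = 4, x3 = 3, x4 = 7 works:
  constraint 1 holds since x4 + x3 = 10.
  constraint 4 holds since x1 + x3 = 7.
  constraint 5 holds since x2 + x3 = 7.
The rest check out directly.

Satisfiable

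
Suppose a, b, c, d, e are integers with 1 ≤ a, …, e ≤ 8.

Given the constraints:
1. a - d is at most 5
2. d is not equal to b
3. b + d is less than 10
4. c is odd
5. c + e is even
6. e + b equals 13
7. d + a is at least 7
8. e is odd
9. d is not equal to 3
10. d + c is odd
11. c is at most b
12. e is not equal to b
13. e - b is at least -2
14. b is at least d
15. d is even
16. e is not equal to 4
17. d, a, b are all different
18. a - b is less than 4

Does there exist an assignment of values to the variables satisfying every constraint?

One satisfying assignment is a = 7, b = 6, c = 3, d = 2, e = 7.
For the less obvious constraints — constraint 1: a - d = 5; constraint 3: b + d = 8 — and the others hold by inspection.

Satisfiable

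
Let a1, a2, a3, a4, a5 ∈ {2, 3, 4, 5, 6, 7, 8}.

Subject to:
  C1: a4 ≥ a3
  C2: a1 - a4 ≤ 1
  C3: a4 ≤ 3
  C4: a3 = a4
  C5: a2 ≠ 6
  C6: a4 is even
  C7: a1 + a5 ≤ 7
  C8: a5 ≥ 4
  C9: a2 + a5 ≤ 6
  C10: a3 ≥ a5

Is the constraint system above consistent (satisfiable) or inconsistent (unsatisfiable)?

Unsatisfiable

From constraints 8 and 10: a3 ≥ a5 and a5 ≥ 4, so a3 ≥ 4. From constraints 1 and 3: a3 ≤ a4 and a4 ≤ 3, so a3 ≤ 3. But 3 < 4, so no value of a3 works.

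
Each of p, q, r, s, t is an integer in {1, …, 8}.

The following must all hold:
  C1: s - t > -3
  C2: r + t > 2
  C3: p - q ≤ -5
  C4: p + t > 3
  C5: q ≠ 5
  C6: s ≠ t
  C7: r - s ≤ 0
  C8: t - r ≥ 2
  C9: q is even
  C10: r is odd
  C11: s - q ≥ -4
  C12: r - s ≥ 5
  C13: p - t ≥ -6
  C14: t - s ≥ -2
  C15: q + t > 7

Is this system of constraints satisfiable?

Constraints 3, 8, 11, 12, and 13 give q − p ≥ 5, p − t ≥ -6, t − r ≥ 2, r − s ≥ 5, s − q ≥ -4.
Adding all 5 inequalities: the left sides telescope to 0, and the right sides sum to 5 + (-6) + 2 + 5 + (-4) = 2. So 0 ≥ 2, which is false.

Unsatisfiable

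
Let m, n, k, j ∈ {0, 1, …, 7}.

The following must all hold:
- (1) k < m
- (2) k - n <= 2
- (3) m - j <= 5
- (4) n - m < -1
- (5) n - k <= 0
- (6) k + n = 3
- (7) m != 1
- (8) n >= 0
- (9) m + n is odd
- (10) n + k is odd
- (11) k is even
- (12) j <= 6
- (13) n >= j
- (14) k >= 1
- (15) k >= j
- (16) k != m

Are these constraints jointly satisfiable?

Satisfiable

One satisfying assignment is m = 4, n = 1, k = 2, j = 1.
For the less obvious constraints — constraint 2: k - n = 1; constraint 3: m - j = 3; constraint 4: n - m = -3 — and the others hold by inspection.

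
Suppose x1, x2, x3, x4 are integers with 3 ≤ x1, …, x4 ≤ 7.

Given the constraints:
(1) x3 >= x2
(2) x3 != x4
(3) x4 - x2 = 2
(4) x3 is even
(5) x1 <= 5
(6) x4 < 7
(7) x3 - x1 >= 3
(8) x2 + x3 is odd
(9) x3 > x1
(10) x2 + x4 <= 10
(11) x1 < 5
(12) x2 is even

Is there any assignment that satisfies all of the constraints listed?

Unsatisfiable

Constraint 12 makes x2 even and constraint 4 makes x3 even, so x2 + x3 must be even. Constraint 8 says x2 + x3 is odd — contradiction.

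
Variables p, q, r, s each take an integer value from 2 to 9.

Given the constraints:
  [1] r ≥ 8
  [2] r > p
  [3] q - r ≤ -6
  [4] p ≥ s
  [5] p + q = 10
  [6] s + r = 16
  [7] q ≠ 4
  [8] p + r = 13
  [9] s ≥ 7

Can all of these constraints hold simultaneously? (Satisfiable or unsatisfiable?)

From constraints 4 and 9: p ≥ s ≥ 7. From constraint 1: r ≥ 8. Hence p + r ≥ 15. But constraint 8 requires p + r = 13, and 13 < 15. Contradiction.

Unsatisfiable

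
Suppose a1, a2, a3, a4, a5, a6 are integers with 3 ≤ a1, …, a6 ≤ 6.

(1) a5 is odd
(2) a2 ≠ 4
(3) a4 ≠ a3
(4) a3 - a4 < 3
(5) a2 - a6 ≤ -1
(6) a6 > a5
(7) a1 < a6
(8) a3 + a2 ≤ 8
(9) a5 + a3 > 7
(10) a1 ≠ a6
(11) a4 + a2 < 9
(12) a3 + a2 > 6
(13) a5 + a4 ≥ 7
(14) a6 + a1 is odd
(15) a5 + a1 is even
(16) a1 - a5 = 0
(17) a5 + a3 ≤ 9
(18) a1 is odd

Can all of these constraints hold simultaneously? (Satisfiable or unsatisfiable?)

Try a1 = 3, a2 = 3, a3 = 5, a4 = 4, a5 = 3, a6 = 6.
Check constraint 4: a3 - a4 = 1; constraint 5: a2 - a6 = -3. The remaining constraints are straightforward to verify.

Satisfiable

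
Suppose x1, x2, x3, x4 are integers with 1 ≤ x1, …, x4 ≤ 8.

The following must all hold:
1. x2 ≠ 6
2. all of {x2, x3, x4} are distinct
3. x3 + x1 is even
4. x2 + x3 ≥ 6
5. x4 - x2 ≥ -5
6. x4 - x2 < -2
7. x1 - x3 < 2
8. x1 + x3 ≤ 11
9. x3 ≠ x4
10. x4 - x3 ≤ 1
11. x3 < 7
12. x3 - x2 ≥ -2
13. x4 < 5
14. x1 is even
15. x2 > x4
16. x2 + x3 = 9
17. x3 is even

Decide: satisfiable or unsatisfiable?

Try x1 = 4, x2 = 5, x3 = 4, x4 = 2.
Check constraint 4: x2 + x3 = 9; constraint 5: x4 - x2 = -3. The remaining constraints are straightforward to verify.

Satisfiable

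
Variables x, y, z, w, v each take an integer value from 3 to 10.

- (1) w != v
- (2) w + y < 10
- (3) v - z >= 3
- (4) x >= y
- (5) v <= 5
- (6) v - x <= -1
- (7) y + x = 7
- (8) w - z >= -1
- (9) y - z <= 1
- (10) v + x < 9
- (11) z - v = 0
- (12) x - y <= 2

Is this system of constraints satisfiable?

Unsatisfiable

Constraints 3, 6, 9, and 12 give x − v ≥ 1, v − z ≥ 3, z − y ≥ -1, y − x ≥ -2.
Adding all 4 inequalities: the left sides telescope to 0, and the right sides sum to 1 + 3 + (-1) + (-2) = 1. So 0 ≥ 1, which is false.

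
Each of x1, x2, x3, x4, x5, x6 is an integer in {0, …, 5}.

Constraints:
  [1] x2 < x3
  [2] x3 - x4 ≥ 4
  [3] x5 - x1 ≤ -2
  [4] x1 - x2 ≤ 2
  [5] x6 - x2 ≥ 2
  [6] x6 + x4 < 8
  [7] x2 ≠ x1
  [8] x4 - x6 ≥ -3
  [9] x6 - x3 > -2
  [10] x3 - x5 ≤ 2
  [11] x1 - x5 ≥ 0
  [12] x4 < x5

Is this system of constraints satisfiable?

Unsatisfiable

Constraints 2, 3, 4, 5, 8, and 10 give x2 − x1 ≥ -2, x1 − x5 ≥ 2, x5 − x3 ≥ -2, x3 − x4 ≥ 4, x4 − x6 ≥ -3, x6 − x2 ≥ 2.
Adding all 6 inequalities: the left sides telescope to 0, and the right sides sum to (-2) + 2 + (-2) + 4 + (-3) + 2 = 1. So 0 ≥ 1, which is false.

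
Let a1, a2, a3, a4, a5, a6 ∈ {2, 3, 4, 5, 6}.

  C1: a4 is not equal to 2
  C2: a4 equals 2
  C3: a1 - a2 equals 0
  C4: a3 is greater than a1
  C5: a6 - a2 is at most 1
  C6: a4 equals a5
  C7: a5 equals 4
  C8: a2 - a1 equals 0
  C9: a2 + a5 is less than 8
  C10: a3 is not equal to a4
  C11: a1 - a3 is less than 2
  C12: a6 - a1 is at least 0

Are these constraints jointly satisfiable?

Constraint 2 fixes a4 = 2 and constraint 7 fixes a5 = 4, but constraint 6 requires a4 = a5. Since 2 ≠ 4, contradiction.

Unsatisfiable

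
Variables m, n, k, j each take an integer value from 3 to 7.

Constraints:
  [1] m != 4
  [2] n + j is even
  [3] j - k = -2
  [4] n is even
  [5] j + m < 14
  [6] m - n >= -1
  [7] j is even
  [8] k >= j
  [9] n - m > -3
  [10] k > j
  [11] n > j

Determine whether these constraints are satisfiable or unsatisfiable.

Satisfiable

Take m = 7, n = 6, k = 6, j = 4. Then constraint 3: j - k = -2; constraint 5: j + m = 11; constraint 6: m - n = 1, and every other listed constraint is also met.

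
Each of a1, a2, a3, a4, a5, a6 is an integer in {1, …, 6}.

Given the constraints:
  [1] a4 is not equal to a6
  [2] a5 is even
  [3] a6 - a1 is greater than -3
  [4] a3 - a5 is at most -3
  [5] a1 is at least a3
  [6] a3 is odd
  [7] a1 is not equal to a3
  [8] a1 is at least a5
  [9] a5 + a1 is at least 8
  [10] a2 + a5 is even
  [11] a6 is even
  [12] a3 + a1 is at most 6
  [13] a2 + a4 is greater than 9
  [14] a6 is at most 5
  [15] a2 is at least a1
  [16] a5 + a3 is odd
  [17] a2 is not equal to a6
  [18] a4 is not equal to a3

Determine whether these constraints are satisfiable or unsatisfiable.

Satisfiable

The assignment a1 = 4, a2 = 6, a3 = 1, a4 = 6, a5 = 4, a6 = 4 works:
  constraint 3 holds since a6 - a1 = 0.
  constraint 4 holds since a3 - a5 = -3.
The rest check out directly.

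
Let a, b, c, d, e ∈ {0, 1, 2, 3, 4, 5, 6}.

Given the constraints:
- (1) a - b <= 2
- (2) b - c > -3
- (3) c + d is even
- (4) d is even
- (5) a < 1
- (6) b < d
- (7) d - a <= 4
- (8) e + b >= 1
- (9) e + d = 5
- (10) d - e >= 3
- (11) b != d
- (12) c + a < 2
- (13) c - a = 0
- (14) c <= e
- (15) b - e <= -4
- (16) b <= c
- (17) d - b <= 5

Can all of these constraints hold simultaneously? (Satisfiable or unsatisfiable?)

Constraints 1, 7, 10, and 15 give a − d ≥ -4, d − e ≥ 3, e − b ≥ 4, b − a ≥ -2.
Adding all 4 inequalities: the left sides telescope to 0, and the right sides sum to (-4) + 3 + 4 + (-2) = 1. So 0 ≥ 1, which is false.

Unsatisfiable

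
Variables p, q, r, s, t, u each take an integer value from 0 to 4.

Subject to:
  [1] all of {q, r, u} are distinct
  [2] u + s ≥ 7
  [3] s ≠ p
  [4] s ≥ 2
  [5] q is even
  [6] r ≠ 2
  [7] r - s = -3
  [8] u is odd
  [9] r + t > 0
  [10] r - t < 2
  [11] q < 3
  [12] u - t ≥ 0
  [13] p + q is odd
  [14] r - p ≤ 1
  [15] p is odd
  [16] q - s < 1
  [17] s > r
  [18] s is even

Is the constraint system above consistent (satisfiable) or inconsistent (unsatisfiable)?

Take p = 3, q = 2, r = 1, s = 4, t = 2, u = 3. Then constraint 2: u + s = 7; constraint 7: r - s = -3, and every other listed constraint is also met.

Satisfiable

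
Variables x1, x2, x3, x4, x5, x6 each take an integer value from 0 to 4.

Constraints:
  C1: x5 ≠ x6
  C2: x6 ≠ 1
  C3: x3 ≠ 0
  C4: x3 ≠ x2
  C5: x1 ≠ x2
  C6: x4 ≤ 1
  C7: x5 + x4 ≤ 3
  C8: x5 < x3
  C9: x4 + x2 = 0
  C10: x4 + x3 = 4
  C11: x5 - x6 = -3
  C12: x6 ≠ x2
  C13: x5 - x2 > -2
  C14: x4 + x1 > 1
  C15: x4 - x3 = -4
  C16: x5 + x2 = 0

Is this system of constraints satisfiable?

Try x1 = 3, x2 = 0, x3 = 4, x4 = 0, x5 = 0, x6 = 3.
Check constraint 7: x5 + x4 = 0; constraint 9: x4 + x2 = 0. The remaining constraints are straightforward to verify.

Satisfiable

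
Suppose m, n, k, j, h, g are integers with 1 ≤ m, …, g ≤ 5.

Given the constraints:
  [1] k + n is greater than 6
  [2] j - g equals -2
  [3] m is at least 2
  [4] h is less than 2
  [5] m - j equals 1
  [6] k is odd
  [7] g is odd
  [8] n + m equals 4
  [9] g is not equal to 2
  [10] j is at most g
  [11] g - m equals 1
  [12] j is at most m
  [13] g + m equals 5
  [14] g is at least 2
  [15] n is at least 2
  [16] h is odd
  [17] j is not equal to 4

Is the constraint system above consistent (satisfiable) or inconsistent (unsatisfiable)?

Satisfiable

One satisfying assignment is m = 2, n = 2, k = 5, j = 1, h = 1, g = 3.
For the less obvious constraints — constraint 1: k + n = 7; constraint 2: j - g = -2 — and the others hold by inspection.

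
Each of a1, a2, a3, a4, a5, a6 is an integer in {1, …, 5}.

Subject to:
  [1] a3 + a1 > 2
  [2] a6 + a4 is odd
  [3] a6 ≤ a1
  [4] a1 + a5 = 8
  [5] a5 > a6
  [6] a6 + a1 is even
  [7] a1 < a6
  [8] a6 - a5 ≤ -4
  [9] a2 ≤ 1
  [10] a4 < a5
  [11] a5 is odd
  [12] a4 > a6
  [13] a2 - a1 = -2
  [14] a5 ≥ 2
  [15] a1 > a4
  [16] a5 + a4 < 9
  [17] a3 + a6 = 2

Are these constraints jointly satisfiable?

Constraints 7, 12, and 15 give a6 < a4, a4 < a1, a1 < a6. Chaining: a6 < a4 < a1 < a6, which forces a6 < a6 — impossible.

Unsatisfiable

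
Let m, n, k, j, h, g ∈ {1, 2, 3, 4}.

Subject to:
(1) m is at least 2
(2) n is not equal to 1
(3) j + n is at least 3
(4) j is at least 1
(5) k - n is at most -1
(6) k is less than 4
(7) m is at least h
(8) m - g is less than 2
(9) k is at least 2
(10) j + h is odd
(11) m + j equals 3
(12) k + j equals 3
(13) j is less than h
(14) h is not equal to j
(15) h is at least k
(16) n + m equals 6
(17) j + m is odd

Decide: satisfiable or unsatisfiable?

Satisfiable

One satisfying assignment is m = 2, n = 4, k = 2, j = 1, h = 2, g = 2.
For the less obvious constraints — constraint 3: j + n = 5; constraint 5: k - n = -2; constraint 8: m - g = 0 — and the others hold by inspection.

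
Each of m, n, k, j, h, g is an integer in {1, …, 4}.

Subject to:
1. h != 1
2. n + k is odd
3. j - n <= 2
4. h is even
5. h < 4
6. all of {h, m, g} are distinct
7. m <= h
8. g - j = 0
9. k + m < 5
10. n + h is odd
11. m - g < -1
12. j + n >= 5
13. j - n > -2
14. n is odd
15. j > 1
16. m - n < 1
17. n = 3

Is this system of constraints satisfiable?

Satisfiable

The assignment m = 1, n = 3, k = 2, j = 3, h = 2, g = 3 works:
  constraint 3 holds since j - n = 0.
  constraint 8 holds since g - j = 0.
  constraint 9 holds since k + m = 3.
The rest check out directly.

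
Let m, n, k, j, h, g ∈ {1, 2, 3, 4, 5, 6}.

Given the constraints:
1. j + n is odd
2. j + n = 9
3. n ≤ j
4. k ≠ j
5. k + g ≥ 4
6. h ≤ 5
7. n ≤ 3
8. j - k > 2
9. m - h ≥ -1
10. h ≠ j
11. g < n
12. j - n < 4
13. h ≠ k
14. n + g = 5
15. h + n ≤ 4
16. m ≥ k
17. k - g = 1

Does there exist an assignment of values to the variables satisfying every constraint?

Setting (m, n, k, j, h, g) = (3, 3, 3, 6, 1, 2) satisfies everything: constraint 2: j + n = 9; constraint 5: k + g = 5; constraint 8: j - k = 3, and the others follow.

Satisfiable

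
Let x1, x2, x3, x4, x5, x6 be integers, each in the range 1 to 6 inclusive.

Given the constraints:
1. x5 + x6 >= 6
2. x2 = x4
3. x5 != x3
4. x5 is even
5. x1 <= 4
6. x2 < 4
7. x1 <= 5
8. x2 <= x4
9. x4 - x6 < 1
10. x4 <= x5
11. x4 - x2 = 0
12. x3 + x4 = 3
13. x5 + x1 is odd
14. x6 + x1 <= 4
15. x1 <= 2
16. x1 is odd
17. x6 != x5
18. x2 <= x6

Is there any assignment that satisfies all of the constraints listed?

Satisfiable

The assignment x1 = 1, x2 = 2, x3 = 1, x4 = 2, x5 = 4, x6 = 3 works:
  constraint 1 holds since x5 + x6 = 7.
  constraint 9 holds since x4 - x6 = -1.
The rest check out directly.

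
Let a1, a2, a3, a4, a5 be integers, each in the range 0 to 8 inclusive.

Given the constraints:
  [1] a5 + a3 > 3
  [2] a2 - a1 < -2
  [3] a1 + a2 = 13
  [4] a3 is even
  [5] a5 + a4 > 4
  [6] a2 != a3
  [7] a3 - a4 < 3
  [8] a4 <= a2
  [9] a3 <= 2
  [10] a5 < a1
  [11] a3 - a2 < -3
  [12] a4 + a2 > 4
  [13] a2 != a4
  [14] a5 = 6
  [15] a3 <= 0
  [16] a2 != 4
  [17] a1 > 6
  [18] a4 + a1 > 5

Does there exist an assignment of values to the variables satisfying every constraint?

Satisfiable

The assignment a1 = 8, a2 = 5, a3 = 0, a4 = 0, a5 = 6 works:
  constraint 1 holds since a5 + a3 = 6.
  constraint 2 holds since a2 - a1 = -3.
The rest check out directly.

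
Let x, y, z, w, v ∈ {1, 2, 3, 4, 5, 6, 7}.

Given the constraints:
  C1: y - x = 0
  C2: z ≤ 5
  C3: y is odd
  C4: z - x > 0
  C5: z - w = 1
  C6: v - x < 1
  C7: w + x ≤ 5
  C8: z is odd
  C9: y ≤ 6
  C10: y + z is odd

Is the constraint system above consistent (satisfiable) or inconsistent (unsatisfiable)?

Constraint 3 makes y odd and constraint 8 makes z odd, so y + z must be even. Constraint 10 says y + z is odd — contradiction.

Unsatisfiable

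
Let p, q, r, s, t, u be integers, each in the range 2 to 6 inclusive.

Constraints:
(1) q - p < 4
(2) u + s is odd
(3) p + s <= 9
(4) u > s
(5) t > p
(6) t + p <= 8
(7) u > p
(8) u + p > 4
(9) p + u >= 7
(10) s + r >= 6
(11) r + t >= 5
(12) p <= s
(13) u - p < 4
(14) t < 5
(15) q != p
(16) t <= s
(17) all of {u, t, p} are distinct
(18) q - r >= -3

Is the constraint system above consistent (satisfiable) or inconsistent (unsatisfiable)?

Satisfiable

Try p = 2, q = 4, r = 4, s = 4, t = 4, u = 5.
Check constraint 1: q - p = 2; constraint 3: p + s = 6. The remaining constraints are straightforward to verify.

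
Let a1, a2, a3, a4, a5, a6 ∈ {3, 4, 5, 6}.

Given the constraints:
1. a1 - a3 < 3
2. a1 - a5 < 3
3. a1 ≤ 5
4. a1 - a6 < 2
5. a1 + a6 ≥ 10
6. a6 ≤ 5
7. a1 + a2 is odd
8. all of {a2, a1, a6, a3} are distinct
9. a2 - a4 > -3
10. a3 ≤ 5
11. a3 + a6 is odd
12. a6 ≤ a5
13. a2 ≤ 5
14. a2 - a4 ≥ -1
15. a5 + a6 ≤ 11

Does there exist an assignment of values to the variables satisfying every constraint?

Unsatisfiable

Constraints 3, 6, 10, and 13 confine each of a2, a1, a6, a3 to the 3 values {3, …, 5} (the domain already gives each ≥ 3).
Constraint 8 requires all 4 of them to be distinct, but only 3 values are available — impossible by the pigeonhole principle.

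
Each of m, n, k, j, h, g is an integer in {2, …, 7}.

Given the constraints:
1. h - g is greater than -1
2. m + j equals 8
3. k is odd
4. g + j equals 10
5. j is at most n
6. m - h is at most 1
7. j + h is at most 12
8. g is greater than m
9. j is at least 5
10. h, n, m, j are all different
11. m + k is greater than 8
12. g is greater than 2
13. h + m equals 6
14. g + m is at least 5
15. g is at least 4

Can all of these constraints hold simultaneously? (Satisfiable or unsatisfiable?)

Satisfiable

Try m = 2, n = 7, k = 7, j = 6, h = 4, g = 4.
Check constraint 1: h - g = 0; constraint 2: m + j = 8; constraint 4: g + j = 10. The remaining constraints are straightforward to verify.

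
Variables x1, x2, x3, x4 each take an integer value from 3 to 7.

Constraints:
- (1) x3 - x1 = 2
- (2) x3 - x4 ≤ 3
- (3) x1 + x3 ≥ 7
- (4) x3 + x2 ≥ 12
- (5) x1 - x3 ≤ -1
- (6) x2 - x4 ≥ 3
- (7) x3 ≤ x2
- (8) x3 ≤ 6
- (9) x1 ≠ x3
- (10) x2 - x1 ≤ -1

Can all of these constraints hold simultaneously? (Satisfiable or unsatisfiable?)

Constraints 2, 5, 6, and 10 give x4 − x3 ≥ -3, x3 − x1 ≥ 1, x1 − x2 ≥ 1, x2 − x4 ≥ 3.
Adding all 4 inequalities: the left sides telescope to 0, and the right sides sum to (-3) + 1 + 1 + 3 = 2. So 0 ≥ 2, which is false.

Unsatisfiable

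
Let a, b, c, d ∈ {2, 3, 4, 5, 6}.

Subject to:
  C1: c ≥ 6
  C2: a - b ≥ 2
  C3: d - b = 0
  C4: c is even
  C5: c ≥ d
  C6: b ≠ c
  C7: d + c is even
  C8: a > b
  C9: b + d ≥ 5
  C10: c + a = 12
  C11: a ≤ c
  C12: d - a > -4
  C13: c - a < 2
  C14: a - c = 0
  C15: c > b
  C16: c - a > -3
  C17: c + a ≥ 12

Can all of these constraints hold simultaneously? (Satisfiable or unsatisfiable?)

The assignment a = 6, b = 4, c = 6, d = 4 works:
  constraint 2 holds since a - b = 2.
  constraint 3 holds since d - b = 0.
The rest check out directly.

Satisfiable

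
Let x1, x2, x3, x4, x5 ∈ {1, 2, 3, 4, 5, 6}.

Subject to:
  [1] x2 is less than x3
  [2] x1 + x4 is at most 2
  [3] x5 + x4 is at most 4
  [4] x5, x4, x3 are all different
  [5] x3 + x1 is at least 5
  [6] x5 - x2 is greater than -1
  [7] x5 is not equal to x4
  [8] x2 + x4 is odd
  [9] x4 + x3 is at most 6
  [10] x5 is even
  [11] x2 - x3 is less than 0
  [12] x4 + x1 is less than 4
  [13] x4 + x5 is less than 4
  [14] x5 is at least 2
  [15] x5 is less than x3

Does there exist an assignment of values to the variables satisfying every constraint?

Satisfiable

Take x1 = 1, x2 = 2, x3 = 5, x4 = 1, x5 = 2. Then constraint 2: x1 + x4 = 2; constraint 3: x5 + x4 = 3, and every other listed constraint is also met.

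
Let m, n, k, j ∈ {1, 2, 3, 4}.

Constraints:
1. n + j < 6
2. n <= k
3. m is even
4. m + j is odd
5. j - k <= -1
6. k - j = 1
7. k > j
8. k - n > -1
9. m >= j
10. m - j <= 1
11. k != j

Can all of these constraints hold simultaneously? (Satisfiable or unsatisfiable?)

Setting (m, n, k, j) = (2, 2, 2, 1) satisfies everything: constraint 1: n + j = 3; constraint 5: j - k = -1, and the others follow.

Satisfiable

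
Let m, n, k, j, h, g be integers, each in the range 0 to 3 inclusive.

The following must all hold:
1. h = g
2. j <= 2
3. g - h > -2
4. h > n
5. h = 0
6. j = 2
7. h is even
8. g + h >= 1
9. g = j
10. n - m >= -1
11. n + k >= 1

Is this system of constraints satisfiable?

Constraint 5 fixes h = 0 and constraint 6 fixes j = 2. Constraints 1 and 9 give h = g = j, so h = j. But 0 ≠ 2 — contradiction.

Unsatisfiable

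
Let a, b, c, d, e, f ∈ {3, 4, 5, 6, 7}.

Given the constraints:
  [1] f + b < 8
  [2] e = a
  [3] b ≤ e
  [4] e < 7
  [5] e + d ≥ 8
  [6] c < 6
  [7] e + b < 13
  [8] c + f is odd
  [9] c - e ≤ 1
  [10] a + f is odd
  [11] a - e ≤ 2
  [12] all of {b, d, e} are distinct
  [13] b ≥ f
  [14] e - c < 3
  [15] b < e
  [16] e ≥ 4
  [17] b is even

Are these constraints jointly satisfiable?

The assignment a = 6, b = 4, c = 4, d = 3, e = 6, f = 3 works:
  constraint 1 holds since f + b = 7.
  constraint 5 holds since e + d = 9.
  constraint 7 holds since e + b = 10.
The rest check out directly.

Satisfiable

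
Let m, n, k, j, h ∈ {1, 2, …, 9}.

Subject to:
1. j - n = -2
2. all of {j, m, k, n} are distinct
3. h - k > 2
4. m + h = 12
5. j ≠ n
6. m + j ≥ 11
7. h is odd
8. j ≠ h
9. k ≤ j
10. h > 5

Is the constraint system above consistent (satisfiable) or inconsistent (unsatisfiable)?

Satisfiable

Setting (m, n, k, j, h) = (5, 8, 3, 6, 7) satisfies everything: constraint 1: j - n = -2; constraint 3: h - k = 4, and the others follow.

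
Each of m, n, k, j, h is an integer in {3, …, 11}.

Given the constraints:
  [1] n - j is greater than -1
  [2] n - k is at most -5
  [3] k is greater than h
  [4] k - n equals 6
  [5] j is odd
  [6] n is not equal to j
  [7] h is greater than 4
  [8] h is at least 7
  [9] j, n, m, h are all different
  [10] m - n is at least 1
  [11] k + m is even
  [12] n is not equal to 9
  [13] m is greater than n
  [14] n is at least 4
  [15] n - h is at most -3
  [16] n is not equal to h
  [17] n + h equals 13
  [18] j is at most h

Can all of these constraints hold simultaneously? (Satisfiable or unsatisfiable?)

Satisfiable

Take m = 7, n = 5, k = 11, j = 3, h = 8. Then constraint 1: n - j = 2; constraint 2: n - k = -6; constraint 4: k - n = 6, and every other listed constraint is also met.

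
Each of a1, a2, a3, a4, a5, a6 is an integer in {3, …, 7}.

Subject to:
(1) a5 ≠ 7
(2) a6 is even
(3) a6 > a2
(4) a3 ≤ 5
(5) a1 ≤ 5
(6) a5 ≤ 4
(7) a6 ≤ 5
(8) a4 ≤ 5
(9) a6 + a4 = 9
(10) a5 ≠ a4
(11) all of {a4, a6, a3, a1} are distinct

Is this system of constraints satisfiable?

Constraints 4, 5, 7, and 8 confine each of a4, a6, a3, a1 to the 3 values {3, …, 5} (the domain already gives each ≥ 3).
Constraint 11 requires all 4 of them to be distinct, but only 3 values are available — impossible by the pigeonhole principle.

Unsatisfiable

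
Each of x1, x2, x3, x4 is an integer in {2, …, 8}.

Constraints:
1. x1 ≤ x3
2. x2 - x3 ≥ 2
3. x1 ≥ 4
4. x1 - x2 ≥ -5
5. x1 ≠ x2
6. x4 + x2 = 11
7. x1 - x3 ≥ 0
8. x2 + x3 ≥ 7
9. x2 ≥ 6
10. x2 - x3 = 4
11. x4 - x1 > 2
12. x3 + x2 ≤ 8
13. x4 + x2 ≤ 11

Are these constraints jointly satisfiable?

From constraints 1 and 3: x3 ≥ x1 ≥ 4. From constraint 9: x2 ≥ 6. Hence x3 + x2 ≥ 10. But constraint 12 requires x3 + x2 ≤ 8, and 8 < 10. Contradiction.

Unsatisfiable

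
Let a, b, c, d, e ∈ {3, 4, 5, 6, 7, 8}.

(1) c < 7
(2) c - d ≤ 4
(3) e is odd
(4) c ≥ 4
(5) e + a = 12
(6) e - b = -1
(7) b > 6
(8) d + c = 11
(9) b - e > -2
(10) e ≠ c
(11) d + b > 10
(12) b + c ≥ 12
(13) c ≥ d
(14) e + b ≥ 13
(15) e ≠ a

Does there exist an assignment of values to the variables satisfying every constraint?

Satisfiable

Take a = 5, b = 8, c = 6, d = 5, e = 7. Then constraint 2: c - d = 1; constraint 5: e + a = 12; constraint 6: e - b = -1, and every other listed constraint is also met.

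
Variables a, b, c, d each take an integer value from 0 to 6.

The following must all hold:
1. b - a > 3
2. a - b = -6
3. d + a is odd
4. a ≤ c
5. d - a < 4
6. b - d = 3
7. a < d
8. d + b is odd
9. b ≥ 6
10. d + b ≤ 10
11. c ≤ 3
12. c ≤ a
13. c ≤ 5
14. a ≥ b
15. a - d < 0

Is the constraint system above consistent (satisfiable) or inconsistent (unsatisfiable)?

From constraints 9 and 14: a ≥ b and b ≥ 6, so a ≥ 6. From constraints 4 and 13: a ≤ c and c ≤ 5, so a ≤ 5. But 5 < 6, so no value of a works.

Unsatisfiable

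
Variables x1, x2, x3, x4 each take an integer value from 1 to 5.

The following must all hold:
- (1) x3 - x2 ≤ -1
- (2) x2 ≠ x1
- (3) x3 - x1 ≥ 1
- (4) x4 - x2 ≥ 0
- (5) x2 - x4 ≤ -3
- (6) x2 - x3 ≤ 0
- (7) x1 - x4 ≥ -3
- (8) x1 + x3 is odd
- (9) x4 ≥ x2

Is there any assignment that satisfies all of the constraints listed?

Unsatisfiable

Constraints 1, 3, 5, and 7 give x2 − x3 ≥ 1, x3 − x1 ≥ 1, x1 − x4 ≥ -3, x4 − x2 ≥ 3.
Adding all 4 inequalities: the left sides telescope to 0, and the right sides sum to 1 + 1 + (-3) + 3 = 2. So 0 ≥ 2, which is false.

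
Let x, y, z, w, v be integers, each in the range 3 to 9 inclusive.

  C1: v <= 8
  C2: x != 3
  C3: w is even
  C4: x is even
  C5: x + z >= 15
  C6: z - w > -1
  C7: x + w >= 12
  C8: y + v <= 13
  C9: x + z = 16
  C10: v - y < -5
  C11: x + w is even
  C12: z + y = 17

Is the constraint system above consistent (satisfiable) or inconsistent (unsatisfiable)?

Satisfiable

Setting (x, y, z, w, v) = (8, 9, 8, 6, 3) satisfies everything: constraint 5: x + z = 16; constraint 6: z - w = 2; constraint 7: x + w = 14, and the others follow.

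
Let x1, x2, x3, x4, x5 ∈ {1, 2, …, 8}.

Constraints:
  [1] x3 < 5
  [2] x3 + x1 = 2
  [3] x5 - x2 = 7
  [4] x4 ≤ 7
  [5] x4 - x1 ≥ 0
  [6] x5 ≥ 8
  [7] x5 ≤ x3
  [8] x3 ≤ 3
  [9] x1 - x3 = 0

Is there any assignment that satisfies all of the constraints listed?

From constraints 6 and 7: x3 ≥ x5 and x5 ≥ 8, so x3 ≥ 8. From constraint 8: x3 ≤ 3. But 3 < 8, so no value of x3 works.

Unsatisfiable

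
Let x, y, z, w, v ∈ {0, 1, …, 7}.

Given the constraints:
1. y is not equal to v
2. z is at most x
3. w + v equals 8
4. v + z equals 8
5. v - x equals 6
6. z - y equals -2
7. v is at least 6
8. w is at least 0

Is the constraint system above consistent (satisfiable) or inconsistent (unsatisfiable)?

Satisfiable

One satisfying assignment is x = 1, y = 3, z = 1, w = 1, v = 7.
For the less obvious constraints — constraint 3: w + v = 8; constraint 4: v + z = 8 — and the others hold by inspection.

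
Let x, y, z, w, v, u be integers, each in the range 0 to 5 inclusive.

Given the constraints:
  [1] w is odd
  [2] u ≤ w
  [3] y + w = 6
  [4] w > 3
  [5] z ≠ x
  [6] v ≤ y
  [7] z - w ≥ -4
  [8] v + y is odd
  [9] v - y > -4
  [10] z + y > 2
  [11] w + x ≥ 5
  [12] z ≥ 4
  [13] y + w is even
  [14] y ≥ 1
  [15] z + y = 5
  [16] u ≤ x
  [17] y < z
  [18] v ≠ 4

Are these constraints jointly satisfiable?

Satisfiable

One satisfying assignment is x = 3, y = 1, z = 4, w = 5, v = 0, u = 3.
For the less obvious constraints — constraint 3: y + w = 6; constraint 7: z - w = -1; constraint 9: v - y = -1 — and the others hold by inspection.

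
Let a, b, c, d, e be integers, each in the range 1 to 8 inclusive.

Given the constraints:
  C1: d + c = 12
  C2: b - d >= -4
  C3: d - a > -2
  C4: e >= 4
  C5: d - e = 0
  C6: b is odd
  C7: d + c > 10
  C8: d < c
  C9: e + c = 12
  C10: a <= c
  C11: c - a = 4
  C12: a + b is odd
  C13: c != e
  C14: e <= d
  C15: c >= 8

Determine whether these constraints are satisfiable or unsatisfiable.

The assignment a = 4, b = 3, c = 8, d = 4, e = 4 works:
  constraint 1 holds since d + c = 12.
  constraint 2 holds since b - d = -1.
  constraint 3 holds since d - a = 0.
The rest check out directly.

Satisfiable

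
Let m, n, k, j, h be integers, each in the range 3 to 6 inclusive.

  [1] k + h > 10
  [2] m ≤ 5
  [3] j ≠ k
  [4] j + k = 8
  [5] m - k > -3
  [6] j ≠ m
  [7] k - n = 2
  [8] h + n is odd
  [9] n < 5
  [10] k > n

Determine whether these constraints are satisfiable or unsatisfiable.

The assignment m = 4, n = 3, k = 5, j = 3, h = 6 works:
  constraint 1 holds since k + h = 11.
  constraint 4 holds since j + k = 8.
The rest check out directly.

Satisfiable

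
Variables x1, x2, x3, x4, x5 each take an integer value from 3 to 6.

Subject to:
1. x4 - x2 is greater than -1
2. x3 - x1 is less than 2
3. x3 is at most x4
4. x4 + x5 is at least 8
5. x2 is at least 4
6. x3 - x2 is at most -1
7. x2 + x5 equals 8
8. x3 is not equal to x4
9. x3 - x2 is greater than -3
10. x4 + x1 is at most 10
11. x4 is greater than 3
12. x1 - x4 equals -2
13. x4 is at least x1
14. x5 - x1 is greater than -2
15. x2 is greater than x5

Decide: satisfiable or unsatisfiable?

Try x1 = 3, x2 = 5, x3 = 3, x4 = 5, x5 = 3.
Check constraint 1: x4 - x2 = 0; constraint 2: x3 - x1 = 0; constraint 4: x4 + x5 = 8. The remaining constraints are straightforward to verify.

Satisfiable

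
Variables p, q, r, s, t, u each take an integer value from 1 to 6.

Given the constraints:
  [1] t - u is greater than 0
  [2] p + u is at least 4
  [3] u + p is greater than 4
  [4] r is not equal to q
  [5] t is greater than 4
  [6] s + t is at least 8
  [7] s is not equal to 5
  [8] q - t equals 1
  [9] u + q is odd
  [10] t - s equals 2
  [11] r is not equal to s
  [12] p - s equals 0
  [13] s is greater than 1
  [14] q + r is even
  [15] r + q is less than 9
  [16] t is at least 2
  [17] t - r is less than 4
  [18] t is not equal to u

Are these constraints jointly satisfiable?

Setting (p, q, r, s, t, u) = (3, 6, 2, 3, 5, 3) satisfies everything: constraint 1: t - u = 2; constraint 2: p + u = 6, and the others follow.

Satisfiable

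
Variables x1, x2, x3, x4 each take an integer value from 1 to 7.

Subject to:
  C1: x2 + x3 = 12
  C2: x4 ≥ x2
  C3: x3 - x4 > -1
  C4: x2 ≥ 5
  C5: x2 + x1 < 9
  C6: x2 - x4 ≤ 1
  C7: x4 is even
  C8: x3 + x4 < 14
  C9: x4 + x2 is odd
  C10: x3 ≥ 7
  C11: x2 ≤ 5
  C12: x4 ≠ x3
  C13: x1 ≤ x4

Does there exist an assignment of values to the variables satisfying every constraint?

Take x1 = 3, x2 = 5, x3 = 7, x4 = 6. Then constraint 1: x2 + x3 = 12; constraint 3: x3 - x4 = 1; constraint 5: x2 + x1 = 8, and every other listed constraint is also met.

Satisfiable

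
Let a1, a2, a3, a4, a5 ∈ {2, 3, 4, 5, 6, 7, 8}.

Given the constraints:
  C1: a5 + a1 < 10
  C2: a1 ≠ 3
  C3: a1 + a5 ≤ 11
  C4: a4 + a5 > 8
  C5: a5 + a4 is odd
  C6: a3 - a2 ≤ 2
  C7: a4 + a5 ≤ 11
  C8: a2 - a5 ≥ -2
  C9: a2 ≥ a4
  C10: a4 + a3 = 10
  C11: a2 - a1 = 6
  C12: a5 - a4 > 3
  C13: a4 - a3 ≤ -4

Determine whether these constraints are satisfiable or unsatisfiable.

Setting (a1, a2, a3, a4, a5) = (2, 8, 8, 2, 7) satisfies everything: constraint 1: a5 + a1 = 9; constraint 3: a1 + a5 = 9; constraint 4: a4 + a5 = 9, and the others follow.

Satisfiable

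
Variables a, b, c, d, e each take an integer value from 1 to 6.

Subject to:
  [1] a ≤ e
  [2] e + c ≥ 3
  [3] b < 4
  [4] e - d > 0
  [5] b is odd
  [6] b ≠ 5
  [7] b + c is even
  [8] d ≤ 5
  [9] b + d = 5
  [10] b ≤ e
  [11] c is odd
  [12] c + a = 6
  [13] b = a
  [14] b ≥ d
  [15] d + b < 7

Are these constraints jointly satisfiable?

Satisfiable

Setting (a, b, c, d, e) = (3, 3, 3, 2, 3) satisfies everything: constraint 2: e + c = 6; constraint 4: e - d = 1, and the others follow.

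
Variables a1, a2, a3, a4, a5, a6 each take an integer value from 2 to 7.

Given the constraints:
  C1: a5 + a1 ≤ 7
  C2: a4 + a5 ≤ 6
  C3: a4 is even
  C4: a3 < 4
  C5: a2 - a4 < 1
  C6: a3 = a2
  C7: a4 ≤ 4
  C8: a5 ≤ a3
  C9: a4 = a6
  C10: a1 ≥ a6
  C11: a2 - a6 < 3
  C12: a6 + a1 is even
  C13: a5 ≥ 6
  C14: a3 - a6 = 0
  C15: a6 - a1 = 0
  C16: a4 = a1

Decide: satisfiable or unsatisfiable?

From constraints 8 and 13: a3 ≥ a5 and a5 ≥ 6, so a3 ≥ 6. From constraint 4: a3 ≤ 3. But 3 < 6, so no value of a3 works.

Unsatisfiable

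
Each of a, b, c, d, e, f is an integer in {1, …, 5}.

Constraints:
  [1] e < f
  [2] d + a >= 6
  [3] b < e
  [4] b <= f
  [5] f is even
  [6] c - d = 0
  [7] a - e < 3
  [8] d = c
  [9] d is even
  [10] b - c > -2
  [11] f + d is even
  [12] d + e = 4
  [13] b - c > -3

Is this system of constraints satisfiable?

Satisfiable

Setting (a, b, c, d, e, f) = (4, 1, 2, 2, 2, 4) satisfies everything: constraint 2: d + a = 6; constraint 6: c - d = 0, and the others follow.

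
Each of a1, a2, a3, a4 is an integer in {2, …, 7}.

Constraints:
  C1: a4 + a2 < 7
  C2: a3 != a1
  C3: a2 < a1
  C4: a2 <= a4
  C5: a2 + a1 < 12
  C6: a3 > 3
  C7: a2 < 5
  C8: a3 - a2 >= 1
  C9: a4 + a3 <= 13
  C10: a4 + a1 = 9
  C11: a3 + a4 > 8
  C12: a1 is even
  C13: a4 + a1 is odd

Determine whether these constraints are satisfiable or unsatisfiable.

Satisfiable

Try a1 = 6, a2 = 3, a3 = 7, a4 = 3.
Check constraint 1: a4 + a2 = 6; constraint 5: a2 + a1 = 9. The remaining constraints are straightforward to verify.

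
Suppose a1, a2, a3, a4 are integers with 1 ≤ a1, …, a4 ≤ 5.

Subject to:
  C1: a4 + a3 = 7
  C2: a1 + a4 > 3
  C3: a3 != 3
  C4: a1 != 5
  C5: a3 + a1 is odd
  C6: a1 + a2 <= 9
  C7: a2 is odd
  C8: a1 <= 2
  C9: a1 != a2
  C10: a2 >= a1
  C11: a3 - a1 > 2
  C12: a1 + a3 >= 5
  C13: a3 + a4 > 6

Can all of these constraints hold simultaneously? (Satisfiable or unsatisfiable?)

Satisfiable

Try a1 = 1, a2 = 5, a3 = 4, a4 = 3.
Check constraint 1: a4 + a3 = 7; constraint 2: a1 + a4 = 4; constraint 6: a1 + a2 = 6. The remaining constraints are straightforward to verify.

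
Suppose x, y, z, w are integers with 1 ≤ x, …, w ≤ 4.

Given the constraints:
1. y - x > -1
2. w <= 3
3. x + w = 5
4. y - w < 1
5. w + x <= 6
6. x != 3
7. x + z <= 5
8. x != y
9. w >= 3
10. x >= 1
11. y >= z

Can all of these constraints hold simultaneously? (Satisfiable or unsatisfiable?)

The assignment x = 2, y = 3, z = 1, w = 3 works:
  constraint 1 holds since y - x = 1.
  constraint 3 holds since x + w = 5.
  constraint 4 holds since y - w = 0.
The rest check out directly.

Satisfiable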